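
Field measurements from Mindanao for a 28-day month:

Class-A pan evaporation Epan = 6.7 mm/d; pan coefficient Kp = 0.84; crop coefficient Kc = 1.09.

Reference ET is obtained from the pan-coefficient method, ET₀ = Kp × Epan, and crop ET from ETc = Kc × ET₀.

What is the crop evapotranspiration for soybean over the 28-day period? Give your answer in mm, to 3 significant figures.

172 mm

ET₀ = 0.84 × 6.7 = 5.6280 mm/d
ETc = Kc × ET₀ = 1.09 × 5.6280 = 6.1345 mm/d
Over 28 days: 6.1345 × 28 = 171.766 mm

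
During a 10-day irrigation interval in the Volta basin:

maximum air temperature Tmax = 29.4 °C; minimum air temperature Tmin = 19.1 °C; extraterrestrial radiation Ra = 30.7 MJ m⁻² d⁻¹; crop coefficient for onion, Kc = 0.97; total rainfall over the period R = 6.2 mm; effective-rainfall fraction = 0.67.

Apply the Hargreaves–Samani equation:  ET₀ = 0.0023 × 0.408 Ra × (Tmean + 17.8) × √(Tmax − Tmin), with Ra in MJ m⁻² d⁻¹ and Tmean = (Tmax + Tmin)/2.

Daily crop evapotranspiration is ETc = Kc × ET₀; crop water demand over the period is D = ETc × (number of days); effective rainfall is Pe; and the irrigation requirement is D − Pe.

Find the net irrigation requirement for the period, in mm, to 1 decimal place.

Tmean = (29.4 + 19.1)/2 = 24.25 °C
0.408 Ra = 0.408 × 30.7 = 12.5256 mm/d equivalent
ET₀ = 0.0023 × 12.5256 × (24.25 + 17.8) × √10.3 = 0.0023 × 12.5256 × 42.05 × 3.2094 = 3.8879 mm/d
ETc = Kc × ET₀ = 0.97 × 3.8879 = 3.7713 mm/d
Crop demand D = ETc × 10 d = 3.7713 × 10 = 37.713 mm
Pe = 0.67 × 6.2 = 4.154 mm
D − Pe = 37.713 − 4.154 = 33.559 mm

33.6 mm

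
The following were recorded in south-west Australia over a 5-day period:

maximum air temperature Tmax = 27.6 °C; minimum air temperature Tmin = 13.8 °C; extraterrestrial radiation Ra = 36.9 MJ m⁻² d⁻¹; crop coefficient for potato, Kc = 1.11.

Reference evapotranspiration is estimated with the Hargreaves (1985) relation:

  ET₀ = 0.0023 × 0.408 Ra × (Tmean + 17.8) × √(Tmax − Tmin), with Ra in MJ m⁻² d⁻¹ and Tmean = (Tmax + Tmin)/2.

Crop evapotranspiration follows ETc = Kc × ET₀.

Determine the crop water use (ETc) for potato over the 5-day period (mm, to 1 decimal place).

Tmean = (27.6 + 13.8)/2 = 20.70 °C
0.408 Ra = 0.408 × 36.9 = 15.0552 mm/d equivalent
ET₀ = 0.0023 × 15.0552 × (20.70 + 17.8) × √13.8 = 0.0023 × 15.0552 × 38.50 × 3.7148 = 4.9523 mm/d
ETc = Kc × ET₀ = 1.11 × 4.9523 = 5.4971 mm/d
Over 5 days: 5.4971 × 5 = 27.486 mm

27.5 mm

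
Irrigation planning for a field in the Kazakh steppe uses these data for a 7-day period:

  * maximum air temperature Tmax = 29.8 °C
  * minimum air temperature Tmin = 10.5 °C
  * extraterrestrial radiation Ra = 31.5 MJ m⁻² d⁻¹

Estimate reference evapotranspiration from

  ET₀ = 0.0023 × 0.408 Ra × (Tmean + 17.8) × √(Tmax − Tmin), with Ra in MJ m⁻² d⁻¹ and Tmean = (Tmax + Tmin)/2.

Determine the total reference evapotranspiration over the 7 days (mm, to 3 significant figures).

Tmean = (29.8 + 10.5)/2 = 20.15 °C
0.408 Ra = 0.408 × 31.5 = 12.8520 mm/d equivalent
ET₀ = 0.0023 × 12.8520 × (20.15 + 17.8) × √19.3 = 0.0023 × 12.8520 × 37.95 × 4.3932 = 4.9282 mm/d
Over 7 days: 4.9282 × 7 = 34.497 mm

34.5 mm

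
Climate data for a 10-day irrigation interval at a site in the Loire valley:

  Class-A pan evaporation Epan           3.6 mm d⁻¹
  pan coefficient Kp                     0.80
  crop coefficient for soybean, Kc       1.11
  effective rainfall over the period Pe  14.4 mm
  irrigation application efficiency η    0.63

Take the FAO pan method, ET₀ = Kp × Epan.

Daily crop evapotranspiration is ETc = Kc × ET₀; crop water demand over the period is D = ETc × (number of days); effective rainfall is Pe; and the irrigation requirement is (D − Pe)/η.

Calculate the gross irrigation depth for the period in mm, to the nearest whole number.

ET₀ = 0.80 × 3.6 = 2.8800 mm/d
ETc = Kc × ET₀ = 1.11 × 2.8800 = 3.1968 mm/d
Crop demand D = ETc × 10 d = 3.1968 × 10 = 31.968 mm
D − Pe = 31.968 − 14.4 = 17.568 mm
Gross irrigation = 17.568 / 0.63 = 27.886 mm

28 mm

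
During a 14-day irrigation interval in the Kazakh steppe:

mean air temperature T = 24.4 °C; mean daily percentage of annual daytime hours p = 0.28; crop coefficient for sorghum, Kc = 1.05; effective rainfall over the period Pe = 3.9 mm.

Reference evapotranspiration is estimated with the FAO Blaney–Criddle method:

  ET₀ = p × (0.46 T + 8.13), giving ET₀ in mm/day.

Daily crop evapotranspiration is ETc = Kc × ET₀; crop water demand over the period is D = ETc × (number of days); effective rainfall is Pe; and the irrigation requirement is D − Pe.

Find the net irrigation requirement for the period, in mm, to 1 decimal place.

75.8 mm

ET₀ = 0.28 × (0.46 × 24.4 + 8.13) = 0.28 × 19.354 = 5.4191 mm/d
ETc = Kc × ET₀ = 1.05 × 5.4191 = 5.6901 mm/d
Crop demand D = ETc × 14 d = 5.6901 × 14 = 79.661 mm
D − Pe = 79.661 − 3.9 = 75.761 mm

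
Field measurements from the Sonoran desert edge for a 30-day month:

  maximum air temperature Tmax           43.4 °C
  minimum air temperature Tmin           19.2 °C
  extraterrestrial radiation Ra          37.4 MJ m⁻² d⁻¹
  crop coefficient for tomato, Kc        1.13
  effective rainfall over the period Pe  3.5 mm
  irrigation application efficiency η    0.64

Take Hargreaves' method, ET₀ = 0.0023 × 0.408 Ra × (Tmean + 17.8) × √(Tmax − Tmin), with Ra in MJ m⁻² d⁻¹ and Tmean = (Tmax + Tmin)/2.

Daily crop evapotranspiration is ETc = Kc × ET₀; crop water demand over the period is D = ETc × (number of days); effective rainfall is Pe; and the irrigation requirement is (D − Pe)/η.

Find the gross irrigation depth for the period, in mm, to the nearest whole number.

Tmean = (43.4 + 19.2)/2 = 31.30 °C
0.408 Ra = 0.408 × 37.4 = 15.2592 mm/d equivalent
ET₀ = 0.0023 × 15.2592 × (31.30 + 17.8) × √24.2 = 0.0023 × 15.2592 × 49.10 × 4.9193 = 8.4770 mm/d
ETc = Kc × ET₀ = 1.13 × 8.4770 = 9.5790 mm/d
Crop demand D = ETc × 30 d = 9.5790 × 30 = 287.370 mm
D − Pe = 287.370 − 3.5 = 283.870 mm
Gross irrigation = 283.870 / 0.64 = 443.547 mm

444 mm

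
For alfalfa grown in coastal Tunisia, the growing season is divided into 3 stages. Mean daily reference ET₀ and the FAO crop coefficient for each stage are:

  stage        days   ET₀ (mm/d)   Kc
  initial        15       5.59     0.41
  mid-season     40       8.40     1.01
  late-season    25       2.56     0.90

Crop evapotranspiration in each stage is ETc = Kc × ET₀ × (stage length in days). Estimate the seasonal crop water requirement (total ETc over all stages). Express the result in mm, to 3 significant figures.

initial: 0.41 × 5.59 × 15 = 34.38 mm
mid-season: 1.01 × 8.40 × 40 = 339.36 mm
late-season: 0.90 × 2.56 × 25 = 57.60 mm
Seasonal total = 431.34 mm

431 mm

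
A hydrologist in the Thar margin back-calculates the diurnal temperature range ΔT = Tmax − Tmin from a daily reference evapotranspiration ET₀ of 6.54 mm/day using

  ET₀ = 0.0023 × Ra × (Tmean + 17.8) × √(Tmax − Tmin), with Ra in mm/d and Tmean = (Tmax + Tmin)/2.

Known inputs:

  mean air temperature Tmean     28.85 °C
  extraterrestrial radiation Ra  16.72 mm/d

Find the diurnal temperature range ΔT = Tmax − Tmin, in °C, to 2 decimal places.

13.29 °C

√ΔT = ET₀ / [0.0023 × Ra × (Tmean+17.8)] = 6.54 / (0.0023 × 16.72 × 46.65) = 3.6455
ΔT = 3.6455² = 13.290 °C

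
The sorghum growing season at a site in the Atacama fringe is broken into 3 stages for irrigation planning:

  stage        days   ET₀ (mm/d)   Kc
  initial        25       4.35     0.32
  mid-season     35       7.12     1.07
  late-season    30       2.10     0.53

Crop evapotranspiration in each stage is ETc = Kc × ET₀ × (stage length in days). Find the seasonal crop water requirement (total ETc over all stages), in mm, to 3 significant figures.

335 mm

initial: 0.32 × 4.35 × 25 = 34.80 mm
mid-season: 1.07 × 7.12 × 35 = 266.64 mm
late-season: 0.53 × 2.10 × 30 = 33.39 mm
Seasonal total = 334.83 mm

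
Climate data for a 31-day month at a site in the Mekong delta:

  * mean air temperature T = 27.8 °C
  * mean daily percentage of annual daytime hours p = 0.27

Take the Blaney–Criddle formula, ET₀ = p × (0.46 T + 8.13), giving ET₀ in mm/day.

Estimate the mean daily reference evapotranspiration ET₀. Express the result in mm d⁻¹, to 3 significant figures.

5.65 mm d⁻¹

ET₀ = 0.27 × (0.46 × 27.8 + 8.13) = 0.27 × 20.918 = 5.6479 mm/d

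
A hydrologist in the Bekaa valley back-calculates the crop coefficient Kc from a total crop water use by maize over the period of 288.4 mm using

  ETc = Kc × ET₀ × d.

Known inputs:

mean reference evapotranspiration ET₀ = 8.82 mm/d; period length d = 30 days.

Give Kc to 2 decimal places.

ETc = Kc × ET₀ × d  ⇒  Kc = ETc / (ET₀ × d)
Kc = 288.4 / (8.82 × 30) = 288.4 / 264.60 = 1.0899

1.09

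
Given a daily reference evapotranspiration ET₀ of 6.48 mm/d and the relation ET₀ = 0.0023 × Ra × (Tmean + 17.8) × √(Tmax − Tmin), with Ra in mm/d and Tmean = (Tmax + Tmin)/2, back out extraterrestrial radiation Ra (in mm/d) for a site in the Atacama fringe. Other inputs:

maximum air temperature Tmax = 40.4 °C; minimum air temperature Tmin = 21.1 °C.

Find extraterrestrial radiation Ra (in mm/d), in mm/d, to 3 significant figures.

13.2 mm/d

Tmean = 30.75 °C; √ΔT = 4.3932
Ra = ET₀ / [0.0023 × (Tmean+17.8) × √ΔT] = 6.48 / (0.0023 × 48.55 × 4.3932) = 13.209 mm/d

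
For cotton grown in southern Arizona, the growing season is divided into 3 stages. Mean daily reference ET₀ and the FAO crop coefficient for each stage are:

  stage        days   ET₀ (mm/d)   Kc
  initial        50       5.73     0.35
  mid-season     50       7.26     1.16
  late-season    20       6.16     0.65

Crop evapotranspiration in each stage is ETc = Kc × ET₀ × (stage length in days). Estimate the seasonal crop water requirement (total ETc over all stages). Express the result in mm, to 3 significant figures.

601 mm

initial: 0.35 × 5.73 × 50 = 100.28 mm
mid-season: 1.16 × 7.26 × 50 = 421.08 mm
late-season: 0.65 × 6.16 × 20 = 80.08 mm
Seasonal total = 601.44 mm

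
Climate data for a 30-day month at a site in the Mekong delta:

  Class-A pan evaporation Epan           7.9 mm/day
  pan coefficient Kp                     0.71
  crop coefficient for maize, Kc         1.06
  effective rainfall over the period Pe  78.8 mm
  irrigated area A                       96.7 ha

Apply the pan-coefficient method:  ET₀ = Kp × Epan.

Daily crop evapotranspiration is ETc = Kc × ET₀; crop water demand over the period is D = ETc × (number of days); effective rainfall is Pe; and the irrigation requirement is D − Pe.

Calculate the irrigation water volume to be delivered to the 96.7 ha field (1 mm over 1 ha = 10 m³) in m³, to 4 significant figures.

ET₀ = 0.71 × 7.9 = 5.6090 mm/d
ETc = Kc × ET₀ = 1.06 × 5.6090 = 5.9455 mm/d
Crop demand D = ETc × 30 d = 5.9455 × 30 = 178.365 mm
D − Pe = 178.365 − 78.8 = 99.565 mm
Volume = 99.565 mm × 96.7 ha × 10 = 96279.4 m³

96280 m³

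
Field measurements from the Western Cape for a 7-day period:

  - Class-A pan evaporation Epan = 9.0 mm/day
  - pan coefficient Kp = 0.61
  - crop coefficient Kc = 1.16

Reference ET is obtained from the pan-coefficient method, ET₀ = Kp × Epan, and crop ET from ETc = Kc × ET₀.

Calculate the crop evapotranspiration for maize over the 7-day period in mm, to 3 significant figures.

ET₀ = 0.61 × 9.0 = 5.4900 mm/d
ETc = Kc × ET₀ = 1.16 × 5.4900 = 6.3684 mm/d
Over 7 days: 6.3684 × 7 = 44.579 mm

44.6 mm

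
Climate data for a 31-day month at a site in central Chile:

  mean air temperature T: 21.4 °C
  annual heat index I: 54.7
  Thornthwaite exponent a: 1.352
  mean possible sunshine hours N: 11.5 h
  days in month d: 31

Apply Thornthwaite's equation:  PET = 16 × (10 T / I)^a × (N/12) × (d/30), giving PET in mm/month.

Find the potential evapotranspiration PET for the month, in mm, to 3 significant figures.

10T/I = 10 × 21.4 / 54.7 = 3.9122
(10T/I)^a = 3.9122^1.352 = 6.3234
Uncorrected PET = 16 × 6.3234 = 101.174 mm
Correction = (N/12)(d/30) = (11.5/12)(31/30) = 0.9903
PET = 101.174 × 0.9903 = 100.193 mm/month

100 mm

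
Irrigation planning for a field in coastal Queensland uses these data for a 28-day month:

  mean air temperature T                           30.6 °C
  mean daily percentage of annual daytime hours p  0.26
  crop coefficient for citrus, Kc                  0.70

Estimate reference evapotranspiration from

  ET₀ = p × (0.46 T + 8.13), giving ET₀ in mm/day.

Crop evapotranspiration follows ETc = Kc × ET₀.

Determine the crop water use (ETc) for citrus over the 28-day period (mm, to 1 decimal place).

ET₀ = 0.26 × (0.46 × 30.6 + 8.13) = 0.26 × 22.206 = 5.7736 mm/d
ETc = Kc × ET₀ = 0.70 × 5.7736 = 4.0415 mm/d
Over 28 days: 4.0415 × 28 = 113.162 mm

113.2 mm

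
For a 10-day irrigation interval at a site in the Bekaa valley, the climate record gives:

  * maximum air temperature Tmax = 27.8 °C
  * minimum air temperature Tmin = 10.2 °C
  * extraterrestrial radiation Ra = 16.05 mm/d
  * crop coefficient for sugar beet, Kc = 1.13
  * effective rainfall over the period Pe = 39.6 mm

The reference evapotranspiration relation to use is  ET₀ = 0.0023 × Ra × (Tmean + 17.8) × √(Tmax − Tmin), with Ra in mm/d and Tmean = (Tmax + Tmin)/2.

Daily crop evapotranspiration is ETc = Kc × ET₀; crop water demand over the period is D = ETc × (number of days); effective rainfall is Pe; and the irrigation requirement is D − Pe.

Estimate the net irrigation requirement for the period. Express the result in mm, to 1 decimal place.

24.8 mm

Tmean = (27.8 + 10.2)/2 = 19.00 °C
ET₀ = 0.0023 × 16.05 × (19.00 + 17.8) × √17.6 = 0.0023 × 16.05 × 36.80 × 4.1952 = 5.6991 mm/d
ETc = Kc × ET₀ = 1.13 × 5.6991 = 6.4400 mm/d
Crop demand D = ETc × 10 d = 6.4400 × 10 = 64.400 mm
D − Pe = 64.400 − 39.6 = 24.800 mm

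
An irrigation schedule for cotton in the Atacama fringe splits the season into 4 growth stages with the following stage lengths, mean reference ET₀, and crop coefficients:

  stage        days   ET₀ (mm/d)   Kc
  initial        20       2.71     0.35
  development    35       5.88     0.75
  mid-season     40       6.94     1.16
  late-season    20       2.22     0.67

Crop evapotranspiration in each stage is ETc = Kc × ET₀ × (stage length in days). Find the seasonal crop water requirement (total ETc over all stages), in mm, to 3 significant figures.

initial: 0.35 × 2.71 × 20 = 18.97 mm
development: 0.75 × 5.88 × 35 = 154.35 mm
mid-season: 1.16 × 6.94 × 40 = 322.02 mm
late-season: 0.67 × 2.22 × 20 = 29.75 mm
Seasonal total = 525.09 mm

525 mm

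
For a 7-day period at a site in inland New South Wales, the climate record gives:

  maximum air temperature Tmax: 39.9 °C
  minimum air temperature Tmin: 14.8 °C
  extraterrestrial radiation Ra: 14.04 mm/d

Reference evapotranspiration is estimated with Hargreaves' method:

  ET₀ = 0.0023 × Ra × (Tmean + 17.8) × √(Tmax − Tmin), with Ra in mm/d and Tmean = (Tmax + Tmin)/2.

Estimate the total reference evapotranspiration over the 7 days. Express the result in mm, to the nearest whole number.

Tmean = (39.9 + 14.8)/2 = 27.35 °C
ET₀ = 0.0023 × 14.04 × (27.35 + 17.8) × √25.1 = 0.0023 × 14.04 × 45.15 × 5.0100 = 7.3045 mm/d
Over 7 days: 7.3045 × 7 = 51.132 mm

51 mm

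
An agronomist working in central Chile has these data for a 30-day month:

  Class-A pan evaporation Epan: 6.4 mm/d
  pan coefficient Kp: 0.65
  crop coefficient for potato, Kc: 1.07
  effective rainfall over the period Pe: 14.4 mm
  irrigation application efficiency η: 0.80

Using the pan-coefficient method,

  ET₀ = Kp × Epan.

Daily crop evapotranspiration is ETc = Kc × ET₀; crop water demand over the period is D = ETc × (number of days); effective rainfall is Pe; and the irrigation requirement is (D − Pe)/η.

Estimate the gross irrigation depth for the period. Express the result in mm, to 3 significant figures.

ET₀ = 0.65 × 6.4 = 4.1600 mm/d
ETc = Kc × ET₀ = 1.07 × 4.1600 = 4.4512 mm/d
Crop demand D = ETc × 30 d = 4.4512 × 30 = 133.536 mm
D − Pe = 133.536 − 14.4 = 119.136 mm
Gross irrigation = 119.136 / 0.80 = 148.920 mm

149 mm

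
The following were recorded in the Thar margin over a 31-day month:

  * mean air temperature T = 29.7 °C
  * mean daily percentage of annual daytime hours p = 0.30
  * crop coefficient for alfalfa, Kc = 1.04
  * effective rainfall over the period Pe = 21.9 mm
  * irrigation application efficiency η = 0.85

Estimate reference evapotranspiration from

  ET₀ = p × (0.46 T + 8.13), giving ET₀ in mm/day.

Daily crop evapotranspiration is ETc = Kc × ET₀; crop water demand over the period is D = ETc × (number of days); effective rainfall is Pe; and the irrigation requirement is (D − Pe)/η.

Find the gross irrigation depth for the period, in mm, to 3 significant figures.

222 mm

ET₀ = 0.30 × (0.46 × 29.7 + 8.13) = 0.30 × 21.792 = 6.5376 mm/d
ETc = Kc × ET₀ = 1.04 × 6.5376 = 6.7991 mm/d
Crop demand D = ETc × 31 d = 6.7991 × 31 = 210.772 mm
D − Pe = 210.772 − 21.9 = 188.872 mm
Gross irrigation = 188.872 / 0.85 = 222.202 mm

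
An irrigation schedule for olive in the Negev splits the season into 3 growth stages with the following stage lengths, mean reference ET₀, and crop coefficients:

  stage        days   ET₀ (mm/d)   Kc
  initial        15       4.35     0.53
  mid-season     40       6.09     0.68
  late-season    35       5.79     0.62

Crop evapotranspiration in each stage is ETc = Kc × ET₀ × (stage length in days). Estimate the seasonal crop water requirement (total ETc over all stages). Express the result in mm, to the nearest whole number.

326 mm

initial: 0.53 × 4.35 × 15 = 34.58 mm
mid-season: 0.68 × 6.09 × 40 = 165.65 mm
late-season: 0.62 × 5.79 × 35 = 125.64 mm
Seasonal total = 325.87 mm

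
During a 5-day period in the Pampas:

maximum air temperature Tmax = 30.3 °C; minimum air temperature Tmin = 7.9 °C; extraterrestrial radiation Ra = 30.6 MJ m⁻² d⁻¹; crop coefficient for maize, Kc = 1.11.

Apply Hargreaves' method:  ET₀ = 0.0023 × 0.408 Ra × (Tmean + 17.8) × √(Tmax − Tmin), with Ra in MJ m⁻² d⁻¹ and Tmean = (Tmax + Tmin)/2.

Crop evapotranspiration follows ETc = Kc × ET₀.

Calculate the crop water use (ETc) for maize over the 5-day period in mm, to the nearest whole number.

28 mm

Tmean = (30.3 + 7.9)/2 = 19.10 °C
0.408 Ra = 0.408 × 30.6 = 12.4848 mm/d equivalent
ET₀ = 0.0023 × 12.4848 × (19.10 + 17.8) × √22.4 = 0.0023 × 12.4848 × 36.90 × 4.7329 = 5.0149 mm/d
ETc = Kc × ET₀ = 1.11 × 5.0149 = 5.5665 mm/d
Over 5 days: 5.5665 × 5 = 27.833 mm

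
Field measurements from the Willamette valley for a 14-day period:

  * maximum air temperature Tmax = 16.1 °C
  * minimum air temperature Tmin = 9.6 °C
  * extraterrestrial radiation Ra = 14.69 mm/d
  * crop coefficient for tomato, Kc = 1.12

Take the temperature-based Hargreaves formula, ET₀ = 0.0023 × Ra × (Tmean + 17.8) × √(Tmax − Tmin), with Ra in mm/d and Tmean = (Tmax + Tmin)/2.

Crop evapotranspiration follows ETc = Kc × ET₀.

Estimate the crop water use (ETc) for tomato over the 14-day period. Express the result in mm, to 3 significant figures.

Tmean = (16.1 + 9.6)/2 = 12.85 °C
ET₀ = 0.0023 × 14.69 × (12.85 + 17.8) × √6.5 = 0.0023 × 14.69 × 30.65 × 2.5495 = 2.6402 mm/d
ETc = Kc × ET₀ = 1.12 × 2.6402 = 2.9570 mm/d
Over 14 days: 2.9570 × 14 = 41.398 mm

41.4 mm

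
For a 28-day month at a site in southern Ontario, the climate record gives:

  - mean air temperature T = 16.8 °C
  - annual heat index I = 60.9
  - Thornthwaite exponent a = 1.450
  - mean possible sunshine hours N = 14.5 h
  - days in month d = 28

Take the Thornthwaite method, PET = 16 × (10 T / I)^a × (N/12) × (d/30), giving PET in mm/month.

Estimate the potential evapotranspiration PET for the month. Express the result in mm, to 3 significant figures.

10T/I = 10 × 16.8 / 60.9 = 2.7586
(10T/I)^a = 2.7586^1.450 = 4.3551
Uncorrected PET = 16 × 4.3551 = 69.682 mm
Correction = (N/12)(d/30) = (14.5/12)(28/30) = 1.1278
PET = 69.682 × 1.1278 = 78.587 mm/month

78.6 mm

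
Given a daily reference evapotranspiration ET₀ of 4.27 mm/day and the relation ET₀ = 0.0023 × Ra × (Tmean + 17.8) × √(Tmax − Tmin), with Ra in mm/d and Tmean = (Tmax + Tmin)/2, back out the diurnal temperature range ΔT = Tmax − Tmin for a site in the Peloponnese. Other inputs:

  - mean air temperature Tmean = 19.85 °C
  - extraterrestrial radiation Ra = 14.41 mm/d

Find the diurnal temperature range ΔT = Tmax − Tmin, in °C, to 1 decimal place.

√ΔT = ET₀ / [0.0023 × Ra × (Tmean+17.8)] = 4.27 / (0.0023 × 14.41 × 37.65) = 3.4219
ΔT = 3.4219² = 11.709 °C

11.7 °C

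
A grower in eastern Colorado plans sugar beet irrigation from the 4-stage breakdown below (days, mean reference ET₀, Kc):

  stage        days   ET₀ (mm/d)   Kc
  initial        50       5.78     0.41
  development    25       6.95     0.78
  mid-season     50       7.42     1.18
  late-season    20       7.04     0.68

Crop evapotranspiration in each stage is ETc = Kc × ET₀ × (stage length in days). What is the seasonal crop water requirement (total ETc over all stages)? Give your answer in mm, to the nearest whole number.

initial: 0.41 × 5.78 × 50 = 118.49 mm
development: 0.78 × 6.95 × 25 = 135.53 mm
mid-season: 1.18 × 7.42 × 50 = 437.78 mm
late-season: 0.68 × 7.04 × 20 = 95.74 mm
Seasonal total = 787.54 mm

788 mm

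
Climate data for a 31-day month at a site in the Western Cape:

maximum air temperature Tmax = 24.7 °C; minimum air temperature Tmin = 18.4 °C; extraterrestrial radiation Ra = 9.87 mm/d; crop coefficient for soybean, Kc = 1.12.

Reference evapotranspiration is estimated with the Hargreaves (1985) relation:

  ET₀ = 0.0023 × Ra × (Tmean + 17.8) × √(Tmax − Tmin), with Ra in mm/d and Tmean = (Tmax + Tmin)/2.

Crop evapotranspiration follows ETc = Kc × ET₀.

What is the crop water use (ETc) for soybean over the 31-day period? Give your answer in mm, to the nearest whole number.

78 mm

Tmean = (24.7 + 18.4)/2 = 21.55 °C
ET₀ = 0.0023 × 9.87 × (21.55 + 17.8) × √6.3 = 0.0023 × 9.87 × 39.35 × 2.5100 = 2.2421 mm/d
ETc = Kc × ET₀ = 1.12 × 2.2421 = 2.5112 mm/d
Over 31 days: 2.5112 × 31 = 77.847 mm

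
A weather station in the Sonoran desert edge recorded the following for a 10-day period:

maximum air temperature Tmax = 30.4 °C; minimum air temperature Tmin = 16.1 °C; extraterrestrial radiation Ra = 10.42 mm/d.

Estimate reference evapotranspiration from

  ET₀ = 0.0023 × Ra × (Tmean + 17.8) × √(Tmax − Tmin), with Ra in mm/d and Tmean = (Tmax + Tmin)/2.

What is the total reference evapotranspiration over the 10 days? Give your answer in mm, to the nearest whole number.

Tmean = (30.4 + 16.1)/2 = 23.25 °C
ET₀ = 0.0023 × 10.42 × (23.25 + 17.8) × √14.3 = 0.0023 × 10.42 × 41.05 × 3.7815 = 3.7203 mm/d
Over 10 days: 3.7203 × 10 = 37.203 mm

37 mm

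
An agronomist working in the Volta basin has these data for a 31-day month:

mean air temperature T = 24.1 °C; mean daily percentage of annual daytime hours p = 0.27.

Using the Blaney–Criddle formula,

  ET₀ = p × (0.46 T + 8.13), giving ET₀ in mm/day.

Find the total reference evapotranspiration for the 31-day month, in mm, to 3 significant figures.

161 mm

ET₀ = 0.27 × (0.46 × 24.1 + 8.13) = 0.27 × 19.216 = 5.1883 mm/d
Monthly total = 5.1883 × 31 = 160.837 mm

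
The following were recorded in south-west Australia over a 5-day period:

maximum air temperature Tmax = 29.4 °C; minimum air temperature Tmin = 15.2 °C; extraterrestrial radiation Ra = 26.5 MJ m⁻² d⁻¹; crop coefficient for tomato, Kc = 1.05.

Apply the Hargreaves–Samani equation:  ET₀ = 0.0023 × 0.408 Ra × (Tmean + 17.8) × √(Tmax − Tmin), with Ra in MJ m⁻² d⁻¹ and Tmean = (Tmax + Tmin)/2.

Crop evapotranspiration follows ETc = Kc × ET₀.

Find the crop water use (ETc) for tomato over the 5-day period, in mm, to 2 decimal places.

19.73 mm

Tmean = (29.4 + 15.2)/2 = 22.30 °C
0.408 Ra = 0.408 × 26.5 = 10.8120 mm/d equivalent
ET₀ = 0.0023 × 10.8120 × (22.30 + 17.8) × √14.2 = 0.0023 × 10.8120 × 40.10 × 3.7683 = 3.7577 mm/d
ETc = Kc × ET₀ = 1.05 × 3.7577 = 3.9456 mm/d
Over 5 days: 3.9456 × 5 = 19.728 mm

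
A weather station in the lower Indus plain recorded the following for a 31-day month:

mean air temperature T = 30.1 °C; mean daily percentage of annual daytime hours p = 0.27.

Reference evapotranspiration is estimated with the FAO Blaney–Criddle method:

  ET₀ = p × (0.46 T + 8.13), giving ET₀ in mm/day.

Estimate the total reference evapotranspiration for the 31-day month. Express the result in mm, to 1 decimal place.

183.9 mm

ET₀ = 0.27 × (0.46 × 30.1 + 8.13) = 0.27 × 21.976 = 5.9335 mm/d
Monthly total = 5.9335 × 31 = 183.939 mm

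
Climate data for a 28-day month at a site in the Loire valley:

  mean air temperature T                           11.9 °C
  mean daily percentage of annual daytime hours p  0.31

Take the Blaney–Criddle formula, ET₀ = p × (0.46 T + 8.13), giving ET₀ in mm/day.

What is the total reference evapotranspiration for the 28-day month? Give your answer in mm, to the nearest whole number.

ET₀ = 0.31 × (0.46 × 11.9 + 8.13) = 0.31 × 13.604 = 4.2172 mm/d
Monthly total = 4.2172 × 28 = 118.082 mm

118 mm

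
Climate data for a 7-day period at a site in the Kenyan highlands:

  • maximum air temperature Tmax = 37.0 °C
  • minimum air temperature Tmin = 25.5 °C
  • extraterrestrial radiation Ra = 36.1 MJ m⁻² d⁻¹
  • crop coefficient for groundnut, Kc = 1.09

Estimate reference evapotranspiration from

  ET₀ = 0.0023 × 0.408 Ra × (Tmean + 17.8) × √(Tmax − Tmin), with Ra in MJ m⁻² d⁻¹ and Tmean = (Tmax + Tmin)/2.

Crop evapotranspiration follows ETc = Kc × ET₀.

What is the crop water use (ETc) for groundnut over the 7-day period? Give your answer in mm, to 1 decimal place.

Tmean = (37.0 + 25.5)/2 = 31.25 °C
0.408 Ra = 0.408 × 36.1 = 14.7288 mm/d equivalent
ET₀ = 0.0023 × 14.7288 × (31.25 + 17.8) × √11.5 = 0.0023 × 14.7288 × 49.05 × 3.3912 = 5.6349 mm/d
ETc = Kc × ET₀ = 1.09 × 5.6349 = 6.1420 mm/d
Over 7 days: 6.1420 × 7 = 42.994 mm

43.0 mm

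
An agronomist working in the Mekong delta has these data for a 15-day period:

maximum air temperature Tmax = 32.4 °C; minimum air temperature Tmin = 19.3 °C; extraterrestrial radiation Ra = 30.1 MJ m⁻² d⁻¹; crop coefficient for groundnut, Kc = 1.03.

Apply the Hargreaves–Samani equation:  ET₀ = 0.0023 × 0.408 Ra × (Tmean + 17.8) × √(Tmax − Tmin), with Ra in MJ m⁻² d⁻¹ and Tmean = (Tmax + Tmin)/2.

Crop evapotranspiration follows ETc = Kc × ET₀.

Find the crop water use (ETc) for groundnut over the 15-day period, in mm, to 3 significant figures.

68.9 mm

Tmean = (32.4 + 19.3)/2 = 25.85 °C
0.408 Ra = 0.408 × 30.1 = 12.2808 mm/d equivalent
ET₀ = 0.0023 × 12.2808 × (25.85 + 17.8) × √13.1 = 0.0023 × 12.2808 × 43.65 × 3.6194 = 4.4625 mm/d
ETc = Kc × ET₀ = 1.03 × 4.4625 = 4.5964 mm/d
Over 15 days: 4.5964 × 15 = 68.946 mm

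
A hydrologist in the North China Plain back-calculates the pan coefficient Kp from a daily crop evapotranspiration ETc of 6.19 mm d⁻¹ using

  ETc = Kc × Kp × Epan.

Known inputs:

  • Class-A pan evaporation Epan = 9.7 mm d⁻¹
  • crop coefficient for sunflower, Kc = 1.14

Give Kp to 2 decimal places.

ETc = Kc × Kp × Epan  ⇒  Kp = ETc / (Kc × Epan)
Kp = 6.19 / (1.14 × 9.7) = 6.19 / 11.058 = 0.5598

0.56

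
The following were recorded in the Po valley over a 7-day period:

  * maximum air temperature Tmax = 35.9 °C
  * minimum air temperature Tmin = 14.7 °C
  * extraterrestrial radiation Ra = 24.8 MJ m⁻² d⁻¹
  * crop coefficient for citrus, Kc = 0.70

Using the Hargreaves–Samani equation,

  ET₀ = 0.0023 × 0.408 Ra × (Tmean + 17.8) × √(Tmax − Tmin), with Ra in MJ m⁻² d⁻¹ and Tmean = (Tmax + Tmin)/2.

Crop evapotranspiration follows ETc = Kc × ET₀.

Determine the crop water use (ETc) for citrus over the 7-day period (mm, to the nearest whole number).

Tmean = (35.9 + 14.7)/2 = 25.30 °C
0.408 Ra = 0.408 × 24.8 = 10.1184 mm/d equivalent
ET₀ = 0.0023 × 10.1184 × (25.30 + 17.8) × √21.2 = 0.0023 × 10.1184 × 43.10 × 4.6043 = 4.6183 mm/d
ETc = Kc × ET₀ = 0.70 × 4.6183 = 3.2328 mm/d
Over 7 days: 3.2328 × 7 = 22.630 mm

23 mm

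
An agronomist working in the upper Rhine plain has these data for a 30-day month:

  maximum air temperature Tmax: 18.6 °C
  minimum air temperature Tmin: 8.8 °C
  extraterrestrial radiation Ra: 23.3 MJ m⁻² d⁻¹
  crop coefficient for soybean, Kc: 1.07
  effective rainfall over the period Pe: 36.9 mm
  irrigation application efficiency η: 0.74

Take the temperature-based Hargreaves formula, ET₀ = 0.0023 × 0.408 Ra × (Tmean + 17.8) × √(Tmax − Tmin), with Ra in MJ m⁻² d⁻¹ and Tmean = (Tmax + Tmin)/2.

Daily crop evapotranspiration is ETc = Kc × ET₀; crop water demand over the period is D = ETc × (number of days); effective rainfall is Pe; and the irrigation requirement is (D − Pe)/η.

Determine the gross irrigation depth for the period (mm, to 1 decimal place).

Tmean = (18.6 + 8.8)/2 = 13.70 °C
0.408 Ra = 0.408 × 23.3 = 9.5064 mm/d equivalent
ET₀ = 0.0023 × 9.5064 × (13.70 + 17.8) × √9.8 = 0.0023 × 9.5064 × 31.50 × 3.1305 = 2.1561 mm/d
ETc = Kc × ET₀ = 1.07 × 2.1561 = 2.3070 mm/d
Crop demand D = ETc × 30 d = 2.3070 × 30 = 69.210 mm
D − Pe = 69.210 − 36.9 = 32.310 mm
Gross irrigation = 32.310 / 0.74 = 43.662 mm

43.7 mm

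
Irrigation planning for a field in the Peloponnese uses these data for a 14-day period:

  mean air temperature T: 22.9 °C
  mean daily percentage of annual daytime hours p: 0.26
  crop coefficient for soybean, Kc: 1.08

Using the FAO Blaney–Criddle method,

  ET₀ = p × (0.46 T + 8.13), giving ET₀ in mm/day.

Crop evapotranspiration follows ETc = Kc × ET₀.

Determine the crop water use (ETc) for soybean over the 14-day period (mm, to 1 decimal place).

73.4 mm

ET₀ = 0.26 × (0.46 × 22.9 + 8.13) = 0.26 × 18.664 = 4.8526 mm/d
ETc = Kc × ET₀ = 1.08 × 4.8526 = 5.2408 mm/d
Over 14 days: 5.2408 × 14 = 73.371 mm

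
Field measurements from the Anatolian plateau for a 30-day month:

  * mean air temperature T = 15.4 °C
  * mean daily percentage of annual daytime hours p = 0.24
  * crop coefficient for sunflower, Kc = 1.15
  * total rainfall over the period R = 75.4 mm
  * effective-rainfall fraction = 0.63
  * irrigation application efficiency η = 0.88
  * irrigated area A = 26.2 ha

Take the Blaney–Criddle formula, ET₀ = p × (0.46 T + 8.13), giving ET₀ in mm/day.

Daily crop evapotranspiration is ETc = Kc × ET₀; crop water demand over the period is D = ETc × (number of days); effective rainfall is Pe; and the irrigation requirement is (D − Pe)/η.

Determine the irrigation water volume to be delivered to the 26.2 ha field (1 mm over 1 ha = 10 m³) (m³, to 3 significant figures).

ET₀ = 0.24 × (0.46 × 15.4 + 8.13) = 0.24 × 15.214 = 3.6514 mm/d
ETc = Kc × ET₀ = 1.15 × 3.6514 = 4.1991 mm/d
Crop demand D = ETc × 30 d = 4.1991 × 30 = 125.973 mm
Pe = 0.63 × 75.4 = 47.502 mm
D − Pe = 125.973 − 47.502 = 78.471 mm
Gross irrigation = 78.471 / 0.88 = 89.172 mm
Volume = 89.172 mm × 26.2 ha × 10 = 23363.1 m³

23400 m³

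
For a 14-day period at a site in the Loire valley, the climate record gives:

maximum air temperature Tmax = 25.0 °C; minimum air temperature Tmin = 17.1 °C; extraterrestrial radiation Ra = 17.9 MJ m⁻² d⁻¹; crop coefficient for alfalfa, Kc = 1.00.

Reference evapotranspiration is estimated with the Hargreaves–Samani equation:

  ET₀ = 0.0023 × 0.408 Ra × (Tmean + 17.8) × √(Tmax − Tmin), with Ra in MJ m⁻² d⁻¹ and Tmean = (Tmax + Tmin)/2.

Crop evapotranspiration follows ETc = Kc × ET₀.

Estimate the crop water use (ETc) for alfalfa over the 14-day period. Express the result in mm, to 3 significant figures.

Tmean = (25.0 + 17.1)/2 = 21.05 °C
0.408 Ra = 0.408 × 17.9 = 7.3032 mm/d equivalent
ET₀ = 0.0023 × 7.3032 × (21.05 + 17.8) × √7.9 = 0.0023 × 7.3032 × 38.85 × 2.8107 = 1.8342 mm/d
ETc = Kc × ET₀ = 1.00 × 1.8342 = 1.8342 mm/d
Over 14 days: 1.8342 × 14 = 25.679 mm

25.7 mm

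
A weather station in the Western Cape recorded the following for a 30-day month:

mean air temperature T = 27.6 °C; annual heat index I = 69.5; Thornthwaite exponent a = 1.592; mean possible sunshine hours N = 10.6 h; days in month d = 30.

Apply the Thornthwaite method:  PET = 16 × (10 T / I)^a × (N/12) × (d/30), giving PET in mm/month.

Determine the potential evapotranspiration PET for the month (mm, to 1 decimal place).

10T/I = 10 × 27.6 / 69.5 = 3.9712
(10T/I)^a = 3.9712^1.592 = 8.9843
Uncorrected PET = 16 × 8.9843 = 143.749 mm
Correction = (N/12)(d/30) = (10.6/12)(30/30) = 0.8833
PET = 143.749 × 0.8833 = 126.973 mm/month

127.0 mm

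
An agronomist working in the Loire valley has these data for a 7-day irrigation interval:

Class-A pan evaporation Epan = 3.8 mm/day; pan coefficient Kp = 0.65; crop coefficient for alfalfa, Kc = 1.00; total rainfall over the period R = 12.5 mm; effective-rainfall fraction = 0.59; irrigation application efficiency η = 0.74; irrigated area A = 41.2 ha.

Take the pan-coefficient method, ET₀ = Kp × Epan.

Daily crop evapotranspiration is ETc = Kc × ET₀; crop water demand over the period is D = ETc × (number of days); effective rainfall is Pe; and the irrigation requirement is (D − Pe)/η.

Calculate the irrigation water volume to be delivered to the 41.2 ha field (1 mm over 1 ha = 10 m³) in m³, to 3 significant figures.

5520 m³

ET₀ = 0.65 × 3.8 = 2.4700 mm/d
ETc = Kc × ET₀ = 1.00 × 2.4700 = 2.4700 mm/d
Crop demand D = ETc × 7 d = 2.4700 × 7 = 17.290 mm
Pe = 0.59 × 12.5 = 7.375 mm
D − Pe = 17.290 − 7.375 = 9.915 mm
Gross irrigation = 9.915 / 0.74 = 13.399 mm
Volume = 13.399 mm × 41.2 ha × 10 = 5520.4 m³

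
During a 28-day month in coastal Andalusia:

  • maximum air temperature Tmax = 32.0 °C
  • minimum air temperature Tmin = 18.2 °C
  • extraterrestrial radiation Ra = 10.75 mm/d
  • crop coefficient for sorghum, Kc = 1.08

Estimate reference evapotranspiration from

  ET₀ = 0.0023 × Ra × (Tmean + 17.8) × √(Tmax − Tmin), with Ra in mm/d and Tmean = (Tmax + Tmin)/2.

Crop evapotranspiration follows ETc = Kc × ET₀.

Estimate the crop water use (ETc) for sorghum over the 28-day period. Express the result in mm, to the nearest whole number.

Tmean = (32.0 + 18.2)/2 = 25.10 °C
ET₀ = 0.0023 × 10.75 × (25.10 + 17.8) × √13.8 = 0.0023 × 10.75 × 42.90 × 3.7148 = 3.9403 mm/d
ETc = Kc × ET₀ = 1.08 × 3.9403 = 4.2555 mm/d
Over 28 days: 4.2555 × 28 = 119.154 mm

119 mm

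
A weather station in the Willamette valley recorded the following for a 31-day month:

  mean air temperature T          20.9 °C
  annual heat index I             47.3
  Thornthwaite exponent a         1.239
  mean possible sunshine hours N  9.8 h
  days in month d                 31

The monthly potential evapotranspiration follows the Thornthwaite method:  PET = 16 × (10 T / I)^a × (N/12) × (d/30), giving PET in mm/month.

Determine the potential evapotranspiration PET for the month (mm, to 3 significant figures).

85.1 mm

10T/I = 10 × 20.9 / 47.3 = 4.4186
(10T/I)^a = 4.4186^1.239 = 6.3024
Uncorrected PET = 16 × 6.3024 = 100.838 mm
Correction = (N/12)(d/30) = (9.8/12)(31/30) = 0.8439
PET = 100.838 × 0.8439 = 85.097 mm/month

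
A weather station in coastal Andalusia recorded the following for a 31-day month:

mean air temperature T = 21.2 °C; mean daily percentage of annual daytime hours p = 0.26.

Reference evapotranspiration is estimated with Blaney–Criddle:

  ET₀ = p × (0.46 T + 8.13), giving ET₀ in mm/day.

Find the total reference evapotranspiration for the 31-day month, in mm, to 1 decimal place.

144.1 mm

ET₀ = 0.26 × (0.46 × 21.2 + 8.13) = 0.26 × 17.882 = 4.6493 mm/d
Monthly total = 4.6493 × 31 = 144.128 mm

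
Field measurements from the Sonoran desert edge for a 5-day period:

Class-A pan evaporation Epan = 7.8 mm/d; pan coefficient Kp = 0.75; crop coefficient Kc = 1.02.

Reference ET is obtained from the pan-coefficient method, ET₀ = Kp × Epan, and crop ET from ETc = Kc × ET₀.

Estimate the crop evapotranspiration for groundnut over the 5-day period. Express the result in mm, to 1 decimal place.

ET₀ = 0.75 × 7.8 = 5.8500 mm/d
ETc = Kc × ET₀ = 1.02 × 5.8500 = 5.9670 mm/d
Over 5 days: 5.9670 × 5 = 29.835 mm

29.8 mm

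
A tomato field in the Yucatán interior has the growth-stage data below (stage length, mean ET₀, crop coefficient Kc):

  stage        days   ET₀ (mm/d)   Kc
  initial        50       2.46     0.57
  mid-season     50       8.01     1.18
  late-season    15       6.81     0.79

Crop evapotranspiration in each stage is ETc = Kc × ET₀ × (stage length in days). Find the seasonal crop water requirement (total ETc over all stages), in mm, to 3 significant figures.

initial: 0.57 × 2.46 × 50 = 70.11 mm
mid-season: 1.18 × 8.01 × 50 = 472.59 mm
late-season: 0.79 × 6.81 × 15 = 80.70 mm
Seasonal total = 623.40 mm

623 mm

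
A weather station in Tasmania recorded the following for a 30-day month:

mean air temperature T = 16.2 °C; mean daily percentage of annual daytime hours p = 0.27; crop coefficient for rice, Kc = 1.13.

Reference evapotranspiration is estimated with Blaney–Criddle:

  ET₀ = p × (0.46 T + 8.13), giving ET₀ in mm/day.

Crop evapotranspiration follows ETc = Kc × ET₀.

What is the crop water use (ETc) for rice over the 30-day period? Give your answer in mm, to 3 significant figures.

ET₀ = 0.27 × (0.46 × 16.2 + 8.13) = 0.27 × 15.582 = 4.2071 mm/d
ETc = Kc × ET₀ = 1.13 × 4.2071 = 4.7540 mm/d
Over 30 days: 4.7540 × 30 = 142.620 mm

143 mm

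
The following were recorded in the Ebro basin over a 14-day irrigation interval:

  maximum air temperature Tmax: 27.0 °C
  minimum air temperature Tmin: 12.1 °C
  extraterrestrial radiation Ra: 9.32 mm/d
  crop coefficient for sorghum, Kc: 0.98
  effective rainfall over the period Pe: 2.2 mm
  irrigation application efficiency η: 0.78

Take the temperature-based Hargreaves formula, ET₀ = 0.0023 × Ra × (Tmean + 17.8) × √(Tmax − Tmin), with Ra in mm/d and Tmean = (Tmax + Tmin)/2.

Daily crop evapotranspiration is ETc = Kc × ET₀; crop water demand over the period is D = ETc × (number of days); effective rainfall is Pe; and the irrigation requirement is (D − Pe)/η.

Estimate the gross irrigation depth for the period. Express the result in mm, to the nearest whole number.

52 mm

Tmean = (27.0 + 12.1)/2 = 19.55 °C
ET₀ = 0.0023 × 9.32 × (19.55 + 17.8) × √14.9 = 0.0023 × 9.32 × 37.35 × 3.8601 = 3.0905 mm/d
ETc = Kc × ET₀ = 0.98 × 3.0905 = 3.0287 mm/d
Crop demand D = ETc × 14 d = 3.0287 × 14 = 42.402 mm
D − Pe = 42.402 − 2.2 = 40.202 mm
Gross irrigation = 40.202 / 0.78 = 51.541 mm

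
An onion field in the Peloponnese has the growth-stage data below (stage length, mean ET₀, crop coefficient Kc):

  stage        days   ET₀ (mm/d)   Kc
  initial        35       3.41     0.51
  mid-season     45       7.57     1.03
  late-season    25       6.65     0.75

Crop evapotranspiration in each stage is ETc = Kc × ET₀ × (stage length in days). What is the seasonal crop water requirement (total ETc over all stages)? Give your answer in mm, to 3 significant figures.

536 mm

initial: 0.51 × 3.41 × 35 = 60.87 mm
mid-season: 1.03 × 7.57 × 45 = 350.87 mm
late-season: 0.75 × 6.65 × 25 = 124.69 mm
Seasonal total = 536.43 mm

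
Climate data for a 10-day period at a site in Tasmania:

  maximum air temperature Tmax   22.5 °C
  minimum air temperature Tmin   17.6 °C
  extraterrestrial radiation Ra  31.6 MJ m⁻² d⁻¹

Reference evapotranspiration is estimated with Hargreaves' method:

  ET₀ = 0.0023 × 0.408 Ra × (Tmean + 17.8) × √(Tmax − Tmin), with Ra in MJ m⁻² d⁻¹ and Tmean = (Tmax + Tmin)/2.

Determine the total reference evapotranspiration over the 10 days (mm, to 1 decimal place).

Tmean = (22.5 + 17.6)/2 = 20.05 °C
0.408 Ra = 0.408 × 31.6 = 12.8928 mm/d equivalent
ET₀ = 0.0023 × 12.8928 × (20.05 + 17.8) × √4.9 = 0.0023 × 12.8928 × 37.85 × 2.2136 = 2.4845 mm/d
Over 10 days: 2.4845 × 10 = 24.845 mm

24.8 mm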